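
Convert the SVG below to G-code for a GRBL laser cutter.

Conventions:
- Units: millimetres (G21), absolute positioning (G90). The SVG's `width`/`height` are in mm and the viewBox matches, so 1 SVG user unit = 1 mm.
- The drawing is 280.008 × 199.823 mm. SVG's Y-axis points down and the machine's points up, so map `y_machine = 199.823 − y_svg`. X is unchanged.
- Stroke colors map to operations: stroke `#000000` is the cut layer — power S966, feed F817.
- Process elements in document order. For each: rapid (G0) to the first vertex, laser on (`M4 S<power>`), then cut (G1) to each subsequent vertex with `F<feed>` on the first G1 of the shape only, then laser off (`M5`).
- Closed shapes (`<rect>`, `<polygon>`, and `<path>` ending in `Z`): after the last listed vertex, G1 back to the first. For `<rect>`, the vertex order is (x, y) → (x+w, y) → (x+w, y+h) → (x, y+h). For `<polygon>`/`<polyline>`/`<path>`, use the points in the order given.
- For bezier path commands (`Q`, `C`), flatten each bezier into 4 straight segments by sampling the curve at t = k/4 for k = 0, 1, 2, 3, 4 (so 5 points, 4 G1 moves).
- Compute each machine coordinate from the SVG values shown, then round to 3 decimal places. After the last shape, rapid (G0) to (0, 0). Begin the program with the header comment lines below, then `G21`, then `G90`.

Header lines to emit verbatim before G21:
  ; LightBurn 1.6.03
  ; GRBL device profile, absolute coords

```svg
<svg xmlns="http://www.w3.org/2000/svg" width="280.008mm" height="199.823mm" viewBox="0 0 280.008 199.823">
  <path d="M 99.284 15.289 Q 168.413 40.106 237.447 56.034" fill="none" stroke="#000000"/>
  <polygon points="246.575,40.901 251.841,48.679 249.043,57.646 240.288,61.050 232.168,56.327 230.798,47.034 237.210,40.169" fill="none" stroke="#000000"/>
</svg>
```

; LightBurn 1.6.03
; GRBL device profile, absolute coords
G21
G90
G0 X99.284 Y184.534
M4 S966
G1 X133.843 Y172.681 F817
G1 X168.389 Y161.939
G1 X202.924 Y152.309
G1 X237.447 Y143.789
M5
G0 X246.575 Y158.922
M4 S966
G1 X251.841 Y151.144 F817
G1 X249.043 Y142.177
G1 X240.288 Y138.773
G1 X232.168 Y143.496
G1 X230.798 Y152.789
G1 X237.210 Y159.654
G1 X246.575 Y158.922
M5
G0 X0.000 Y0.000

Since the viewBox matches the mm dimensions, user units are millimetres directly. The only transform is the Y-flip y_m = 199.823 − y_svg.

Shape 1 is a quadratic bezier drawn with `<path>`. Its stroke #000000 means cut at S966, F817. After flipping Y the toolpath is (99.284,184.534) → (133.843,172.681) → (168.389,161.939) → (202.924,152.309) → (237.447,143.789).

Shape 2 is a regular polygon drawn with `<polygon>`. Its stroke #000000 means cut at S966, F817. After flipping Y the toolpath is (246.575,158.922) → (251.841,151.144) → (249.043,142.177) → (240.288,138.773) → (232.168,143.496) → (230.798,152.789) → (237.210,159.654) → (246.575,158.922), returning to the start.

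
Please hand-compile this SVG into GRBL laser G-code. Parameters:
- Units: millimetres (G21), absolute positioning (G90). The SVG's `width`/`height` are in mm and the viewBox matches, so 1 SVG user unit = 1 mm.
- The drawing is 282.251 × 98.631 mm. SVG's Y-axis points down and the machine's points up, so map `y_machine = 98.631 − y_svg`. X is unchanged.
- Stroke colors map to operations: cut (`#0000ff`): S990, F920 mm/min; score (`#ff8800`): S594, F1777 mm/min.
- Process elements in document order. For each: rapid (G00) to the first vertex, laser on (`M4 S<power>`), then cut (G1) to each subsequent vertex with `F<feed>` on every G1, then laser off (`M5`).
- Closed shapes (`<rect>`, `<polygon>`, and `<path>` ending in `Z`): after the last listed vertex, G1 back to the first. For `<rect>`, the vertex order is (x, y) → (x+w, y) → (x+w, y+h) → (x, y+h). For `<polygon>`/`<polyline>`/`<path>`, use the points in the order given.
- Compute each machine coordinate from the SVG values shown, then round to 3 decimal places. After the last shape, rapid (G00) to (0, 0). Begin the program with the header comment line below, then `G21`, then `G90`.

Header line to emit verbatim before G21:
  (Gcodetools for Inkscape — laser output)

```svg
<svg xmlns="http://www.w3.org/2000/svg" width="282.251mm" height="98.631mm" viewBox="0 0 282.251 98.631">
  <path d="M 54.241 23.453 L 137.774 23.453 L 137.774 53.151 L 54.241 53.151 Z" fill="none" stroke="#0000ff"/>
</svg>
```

viewBox `0 0 282.251 98.631` with mm width/height → 1 unit = 1 mm. Flip: y_m = 98.631 − y_svg.

**Shape 1** — `<path>` rectangle, stroke `#0000ff` → cut (S990, F920). Machine vertices: (54.241,75.178) → (137.774,75.178) → (137.774,45.480) → (54.241,45.480) → (54.241,75.178). Closed: final G1 returns to the first vertex.

(Gcodetools for Inkscape — laser output)
G21
G90
G00 X54.241 Y75.178
M4 S990
G1 X137.774 Y75.178 F920
G1 X137.774 Y45.480 F920
G1 X54.241 Y45.480 F920
G1 X54.241 Y75.178 F920
M5
G00 X0.000 Y0.000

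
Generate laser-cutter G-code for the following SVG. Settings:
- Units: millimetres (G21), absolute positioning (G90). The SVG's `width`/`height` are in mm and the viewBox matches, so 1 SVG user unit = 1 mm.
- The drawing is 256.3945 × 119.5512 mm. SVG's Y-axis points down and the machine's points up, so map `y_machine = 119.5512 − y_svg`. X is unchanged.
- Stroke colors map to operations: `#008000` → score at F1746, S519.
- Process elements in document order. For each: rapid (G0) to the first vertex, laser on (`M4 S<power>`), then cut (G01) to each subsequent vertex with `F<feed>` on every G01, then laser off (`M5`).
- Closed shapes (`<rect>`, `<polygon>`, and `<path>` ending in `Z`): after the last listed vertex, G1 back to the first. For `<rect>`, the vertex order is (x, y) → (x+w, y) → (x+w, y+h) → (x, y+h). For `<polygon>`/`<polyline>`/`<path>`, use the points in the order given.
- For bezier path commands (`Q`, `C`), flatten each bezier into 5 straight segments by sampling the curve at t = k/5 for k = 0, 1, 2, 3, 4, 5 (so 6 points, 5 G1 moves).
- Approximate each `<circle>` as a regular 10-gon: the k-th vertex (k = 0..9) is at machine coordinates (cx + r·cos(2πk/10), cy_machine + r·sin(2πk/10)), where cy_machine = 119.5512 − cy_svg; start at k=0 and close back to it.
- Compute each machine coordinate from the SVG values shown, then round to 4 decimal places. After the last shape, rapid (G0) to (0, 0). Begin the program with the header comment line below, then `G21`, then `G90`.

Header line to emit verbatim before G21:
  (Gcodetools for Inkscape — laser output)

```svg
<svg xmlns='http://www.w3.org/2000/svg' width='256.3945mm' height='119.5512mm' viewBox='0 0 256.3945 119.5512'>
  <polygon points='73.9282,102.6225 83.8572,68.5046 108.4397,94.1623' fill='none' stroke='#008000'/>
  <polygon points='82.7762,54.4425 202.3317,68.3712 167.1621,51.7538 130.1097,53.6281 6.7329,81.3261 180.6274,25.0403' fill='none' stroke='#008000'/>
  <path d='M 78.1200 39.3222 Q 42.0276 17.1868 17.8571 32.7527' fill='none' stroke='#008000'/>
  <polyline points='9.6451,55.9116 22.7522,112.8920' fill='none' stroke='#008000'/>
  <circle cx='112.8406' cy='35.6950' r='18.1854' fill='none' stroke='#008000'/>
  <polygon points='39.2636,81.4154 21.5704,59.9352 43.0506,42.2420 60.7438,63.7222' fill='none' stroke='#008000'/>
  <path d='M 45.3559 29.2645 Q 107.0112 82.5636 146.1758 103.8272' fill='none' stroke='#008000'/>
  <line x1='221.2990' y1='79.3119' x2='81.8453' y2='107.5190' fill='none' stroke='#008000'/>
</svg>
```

(Gcodetools for Inkscape — laser output)
G21
G90
G0 X73.9282 Y16.9287
M4 S519
G01 X83.8572 Y51.0466 F1746
G01 X108.4397 Y25.3889 F1746
G01 X73.9282 Y16.9287 F1746
M5
G0 X82.7762 Y65.1087
M4 S519
G01 X202.3317 Y51.1800 F1746
G01 X167.1621 Y67.7974 F1746
G01 X130.1097 Y65.9231 F1746
G01 X6.7329 Y38.2251 F1746
G01 X180.6274 Y94.5109 F1746
G01 X82.7762 Y65.1087 F1746
M5
G0 X78.1200 Y80.2290
M4 S519
G01 X64.1599 Y87.5751 F1746
G01 X51.1536 Y91.9051 F1746
G01 X39.1010 Y93.2190 F1746
G01 X28.0022 Y91.5168 F1746
G01 X17.8571 Y86.7985 F1746
M5
G0 X9.6451 Y63.6396
M4 S519
G01 X22.7522 Y6.6592 F1746
M5
G0 X131.0260 Y83.8562
M4 S519
G01 X127.5529 Y94.5453 F1746
G01 X118.4602 Y101.1515 F1746
G01 X107.2210 Y101.1515 F1746
G01 X98.1283 Y94.5453 F1746
G01 X94.6552 Y83.8562 F1746
G01 X98.1283 Y73.1671 F1746
G01 X107.2210 Y66.5609 F1746
G01 X118.4602 Y66.5609 F1746
G01 X127.5529 Y73.1671 F1746
G01 X131.0260 Y83.8562 F1746
M5
G0 X39.2636 Y38.1358
M4 S519
G01 X21.5704 Y59.6160 F1746
G01 X43.0506 Y77.3092 F1746
G01 X60.7438 Y55.8290 F1746
G01 X39.2636 Y38.1358 F1746
M5
G0 X45.3559 Y90.2867
M4 S519
G01 X69.1184 Y70.2485 F1746
G01 X91.0816 Y52.7731 F1746
G01 X111.2456 Y37.8606 F1746
G01 X129.6103 Y25.5109 F1746
G01 X146.1758 Y15.7240 F1746
M5
G0 X221.2990 Y40.2393
M4 S519
G01 X81.8453 Y12.0322 F1746
M5
G0 X0.0000 Y0.0000

viewBox `0 0 256.3945 119.5512` with mm width/height → 1 unit = 1 mm. Flip: y_m = 119.5512 − y_svg.

**Shape 1** — `<polygon>` regular polygon, stroke `#008000` → score (S519, F1746). Machine vertices: (73.9282,16.9287) → (83.8572,51.0466) → (108.4397,25.3889) → (73.9282,16.9287). Closed: final G1 returns to the first vertex.

**Shape 2** — `<polygon>` closed polygon, stroke `#008000` → score (S519, F1746). Machine vertices: (82.7762,65.1087) → (202.3317,51.1800) → (167.1621,67.7974) → (130.1097,65.9231) → (6.7329,38.2251) → (180.6274,94.5109) → (82.7762,65.1087). Closed: final G1 returns to the first vertex.

**Shape 3** — `<path>` quadratic bezier, stroke `#008000` → score (S519, F1746). Control points (SVG): P0=(78.1200,39.3222), P1=(42.0276,17.1868), P2=(17.8571,32.7527); sampled at t=k/5. Machine vertices: (78.1200,80.2290) → (64.1599,87.5751) → (51.1536,91.9051) → (39.1010,93.2190) → (28.0022,91.5168) → (17.8571,86.7985). Open path.

**Shape 4** — `<polyline>` line segment, stroke `#008000` → score (S519, F1746). Machine vertices: (9.6451,63.6396) → (22.7522,6.6592). Open path.

**Shape 5** — `<circle>` circle, stroke `#008000` → score (S519, F1746). Machine vertices: (131.0260,83.8562) → (127.5529,94.5453) → (118.4602,101.1515) → (107.2210,101.1515) → (98.1283,94.5453) → (94.6552,83.8562) → (98.1283,73.1671) → (107.2210,66.5609) → (118.4602,66.5609) → (127.5529,73.1671) → (131.0260,83.8562). Closed: final G1 returns to the first vertex.

**Shape 6** — `<polygon>` regular polygon, stroke `#008000` → score (S519, F1746). Machine vertices: (39.2636,38.1358) → (21.5704,59.6160) → (43.0506,77.3092) → (60.7438,55.8290) → (39.2636,38.1358). Closed: final G1 returns to the first vertex.

**Shape 7** — `<path>` quadratic bezier, stroke `#008000` → score (S519, F1746). Control points (SVG): P0=(45.3559,29.2645), P1=(107.0112,82.5636), P2=(146.1758,103.8272); sampled at t=k/5. Machine vertices: (45.3559,90.2867) → (69.1184,70.2485) → (91.0816,52.7731) → (111.2456,37.8606) → (129.6103,25.5109) → (146.1758,15.7240). Open path.

**Shape 8** — `<line>` line segment, stroke `#008000` → score (S519, F1746). Machine vertices: (221.2990,40.2393) → (81.8453,12.0322). Open path.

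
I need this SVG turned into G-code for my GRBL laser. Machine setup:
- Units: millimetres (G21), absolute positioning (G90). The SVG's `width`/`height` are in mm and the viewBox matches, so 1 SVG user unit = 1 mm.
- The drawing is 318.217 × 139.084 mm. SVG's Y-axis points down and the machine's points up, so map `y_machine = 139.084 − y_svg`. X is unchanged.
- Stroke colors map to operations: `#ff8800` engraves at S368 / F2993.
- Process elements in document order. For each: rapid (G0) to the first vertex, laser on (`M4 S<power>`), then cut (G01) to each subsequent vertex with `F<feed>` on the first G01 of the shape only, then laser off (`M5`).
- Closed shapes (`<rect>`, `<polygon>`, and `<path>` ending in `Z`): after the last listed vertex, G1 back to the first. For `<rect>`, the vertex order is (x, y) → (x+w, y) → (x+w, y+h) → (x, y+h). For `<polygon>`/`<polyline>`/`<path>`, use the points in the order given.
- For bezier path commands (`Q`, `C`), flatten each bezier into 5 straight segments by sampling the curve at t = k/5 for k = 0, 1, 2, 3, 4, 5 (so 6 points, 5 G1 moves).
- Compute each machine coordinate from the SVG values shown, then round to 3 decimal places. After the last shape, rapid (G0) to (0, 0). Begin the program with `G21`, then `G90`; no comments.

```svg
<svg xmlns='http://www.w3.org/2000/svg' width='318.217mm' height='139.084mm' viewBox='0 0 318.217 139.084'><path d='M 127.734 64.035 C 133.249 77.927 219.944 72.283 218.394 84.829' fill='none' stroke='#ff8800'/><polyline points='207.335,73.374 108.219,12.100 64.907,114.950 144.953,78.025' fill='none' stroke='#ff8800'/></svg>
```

Since the viewBox matches the mm dimensions, user units are millimetres directly. The only transform is the Y-flip y_m = 139.084 − y_svg.

Shape 1 is a cubic bezier drawn with `<path>`. Its stroke #ff8800 means engrave at S368, F2993. After flipping Y the toolpath is (127.734,75.049) → (139.429,68.756) → (162.475,65.341) → (188.740,62.993) → (210.090,59.902) → (218.394,54.255).

Shape 2 is a open polyline drawn with `<polyline>`. Its stroke #ff8800 means engrave at S368, F2993. After flipping Y the toolpath is (207.335,65.710) → (108.219,126.984) → (64.907,24.134) → (144.953,61.059).

G21
G90
G0 X127.734 Y75.049
M4 S368
G01 X139.429 Y68.756 F2993
G01 X162.475 Y65.341
G01 X188.740 Y62.993
G01 X210.090 Y59.902
G01 X218.394 Y54.255
M5
G0 X207.335 Y65.710
M4 S368
G01 X108.219 Y126.984 F2993
G01 X64.907 Y24.134
G01 X144.953 Y61.059
M5
G0 X0.000 Y0.000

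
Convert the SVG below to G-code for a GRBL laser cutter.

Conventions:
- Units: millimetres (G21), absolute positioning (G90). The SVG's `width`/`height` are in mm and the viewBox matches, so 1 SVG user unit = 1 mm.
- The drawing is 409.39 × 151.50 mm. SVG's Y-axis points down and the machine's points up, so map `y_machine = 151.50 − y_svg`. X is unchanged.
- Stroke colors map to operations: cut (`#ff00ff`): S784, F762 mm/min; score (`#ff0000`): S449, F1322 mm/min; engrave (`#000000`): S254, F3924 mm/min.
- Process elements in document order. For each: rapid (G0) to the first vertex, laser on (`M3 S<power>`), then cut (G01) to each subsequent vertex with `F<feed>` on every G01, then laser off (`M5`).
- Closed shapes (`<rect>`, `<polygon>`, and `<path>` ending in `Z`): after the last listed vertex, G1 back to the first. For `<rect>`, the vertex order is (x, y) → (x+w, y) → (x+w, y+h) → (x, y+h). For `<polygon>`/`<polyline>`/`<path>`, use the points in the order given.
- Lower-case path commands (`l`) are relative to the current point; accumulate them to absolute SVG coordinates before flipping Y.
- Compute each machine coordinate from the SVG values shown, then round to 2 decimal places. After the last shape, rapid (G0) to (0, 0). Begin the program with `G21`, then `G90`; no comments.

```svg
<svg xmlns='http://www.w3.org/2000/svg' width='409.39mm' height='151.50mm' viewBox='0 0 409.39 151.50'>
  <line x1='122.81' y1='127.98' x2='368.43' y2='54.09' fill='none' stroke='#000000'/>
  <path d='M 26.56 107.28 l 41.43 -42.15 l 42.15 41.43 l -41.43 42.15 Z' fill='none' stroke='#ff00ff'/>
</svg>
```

G21
G90
G0 X122.81 Y23.52
M3 S254
G01 X368.43 Y97.41 F3924
M5
G0 X26.56 Y44.22
M3 S784
G01 X67.99 Y86.37 F762
G01 X110.14 Y44.94 F762
G01 X68.71 Y2.79 F762
G01 X26.56 Y44.22 F762
M5
G0 X0.00 Y0.00

1 u = 1 mm; y_m = 151.50 − y.

[1] `<line>` line segment, #000000→engrave S254 F3924: (122.81,23.52) → (368.43,97.41)

[2] `<path>` regular polygon, #ff00ff→cut S784 F762: (26.56,44.22) → (67.99,86.37) → (110.14,44.94) → (68.71,2.79) → (26.56,44.22) (closed)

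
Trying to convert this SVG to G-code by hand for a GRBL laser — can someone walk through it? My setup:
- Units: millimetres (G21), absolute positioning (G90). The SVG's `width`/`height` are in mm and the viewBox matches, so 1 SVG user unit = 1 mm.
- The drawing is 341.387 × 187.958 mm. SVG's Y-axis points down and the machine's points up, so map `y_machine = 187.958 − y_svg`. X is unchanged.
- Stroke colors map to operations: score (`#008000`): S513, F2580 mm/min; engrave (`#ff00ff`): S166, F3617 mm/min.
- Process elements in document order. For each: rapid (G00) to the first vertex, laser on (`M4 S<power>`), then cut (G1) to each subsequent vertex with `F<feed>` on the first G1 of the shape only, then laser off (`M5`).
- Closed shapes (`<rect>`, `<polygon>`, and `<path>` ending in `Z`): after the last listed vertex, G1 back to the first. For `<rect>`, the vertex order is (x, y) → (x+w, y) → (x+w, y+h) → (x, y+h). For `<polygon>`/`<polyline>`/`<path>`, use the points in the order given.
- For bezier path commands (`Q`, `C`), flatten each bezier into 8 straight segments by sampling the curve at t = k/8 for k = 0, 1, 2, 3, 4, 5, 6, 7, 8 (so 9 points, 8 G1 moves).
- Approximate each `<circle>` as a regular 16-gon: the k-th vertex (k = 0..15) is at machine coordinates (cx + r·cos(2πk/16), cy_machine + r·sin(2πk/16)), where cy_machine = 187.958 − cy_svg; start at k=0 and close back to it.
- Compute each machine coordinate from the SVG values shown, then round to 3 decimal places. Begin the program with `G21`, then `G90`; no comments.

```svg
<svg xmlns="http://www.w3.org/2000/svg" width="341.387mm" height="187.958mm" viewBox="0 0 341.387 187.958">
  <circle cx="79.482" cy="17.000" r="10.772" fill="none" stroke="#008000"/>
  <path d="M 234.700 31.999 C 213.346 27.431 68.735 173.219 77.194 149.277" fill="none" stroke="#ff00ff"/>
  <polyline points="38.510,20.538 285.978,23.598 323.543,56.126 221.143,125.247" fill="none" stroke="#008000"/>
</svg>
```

G21
G90
G00 X90.254 Y170.958
M4 S513
G1 X89.434 Y175.080 F2580
G1 X87.099 Y178.575
G1 X83.604 Y180.910
G1 X79.482 Y181.730
G1 X75.360 Y180.910
G1 X71.865 Y178.575
G1 X69.530 Y175.080
G1 X68.710 Y170.958
G1 X69.530 Y166.836
G1 X71.865 Y163.341
G1 X75.360 Y161.006
G1 X79.482 Y160.186
G1 X83.604 Y161.006
G1 X87.099 Y163.341
G1 X89.434 Y166.836
G1 X90.254 Y170.958
M5
G00 X234.700 Y155.959
M4 S166
G1 X221.454 Y151.249 F3617
G1 X199.891 Y136.195
G1 X173.250 Y114.546
G1 X144.767 Y90.055
G1 X117.682 Y66.472
G1 X95.233 Y47.548
G1 X80.657 Y37.034
G1 X77.194 Y38.681
M5
G00 X38.510 Y167.420
M4 S513
G1 X285.978 Y164.360 F2580
G1 X323.543 Y131.832
G1 X221.143 Y62.711
M5

1 u = 1 mm; y_m = 187.958 − y.

[1] `<circle>` circle, #008000→score S513 F2580: (90.254,170.958) → (89.434,175.080) → (87.099,178.575) → (83.604,180.910) → (79.482,181.730) → (75.360,180.910) → (71.865,178.575) → (69.530,175.080) → (68.710,170.958) → (69.530,166.836) → (71.865,163.341) → (75.360,161.006) → (79.482,160.186) → (83.604,161.006) → (87.099,163.341) → (89.434,166.836) → (90.254,170.958) (closed)

[2] `<path>` cubic bezier, #ff00ff→engrave S166 F3617: (234.700,155.959) → (221.454,151.249) → (199.891,136.195) → (173.250,114.546) → (144.767,90.055) → (117.682,66.472) → (95.233,47.548) → (80.657,37.034) → (77.194,38.681)

[3] `<polyline>` open polyline, #008000→score S513 F2580: (38.510,167.420) → (285.978,164.360) → (323.543,131.832) → (221.143,62.711)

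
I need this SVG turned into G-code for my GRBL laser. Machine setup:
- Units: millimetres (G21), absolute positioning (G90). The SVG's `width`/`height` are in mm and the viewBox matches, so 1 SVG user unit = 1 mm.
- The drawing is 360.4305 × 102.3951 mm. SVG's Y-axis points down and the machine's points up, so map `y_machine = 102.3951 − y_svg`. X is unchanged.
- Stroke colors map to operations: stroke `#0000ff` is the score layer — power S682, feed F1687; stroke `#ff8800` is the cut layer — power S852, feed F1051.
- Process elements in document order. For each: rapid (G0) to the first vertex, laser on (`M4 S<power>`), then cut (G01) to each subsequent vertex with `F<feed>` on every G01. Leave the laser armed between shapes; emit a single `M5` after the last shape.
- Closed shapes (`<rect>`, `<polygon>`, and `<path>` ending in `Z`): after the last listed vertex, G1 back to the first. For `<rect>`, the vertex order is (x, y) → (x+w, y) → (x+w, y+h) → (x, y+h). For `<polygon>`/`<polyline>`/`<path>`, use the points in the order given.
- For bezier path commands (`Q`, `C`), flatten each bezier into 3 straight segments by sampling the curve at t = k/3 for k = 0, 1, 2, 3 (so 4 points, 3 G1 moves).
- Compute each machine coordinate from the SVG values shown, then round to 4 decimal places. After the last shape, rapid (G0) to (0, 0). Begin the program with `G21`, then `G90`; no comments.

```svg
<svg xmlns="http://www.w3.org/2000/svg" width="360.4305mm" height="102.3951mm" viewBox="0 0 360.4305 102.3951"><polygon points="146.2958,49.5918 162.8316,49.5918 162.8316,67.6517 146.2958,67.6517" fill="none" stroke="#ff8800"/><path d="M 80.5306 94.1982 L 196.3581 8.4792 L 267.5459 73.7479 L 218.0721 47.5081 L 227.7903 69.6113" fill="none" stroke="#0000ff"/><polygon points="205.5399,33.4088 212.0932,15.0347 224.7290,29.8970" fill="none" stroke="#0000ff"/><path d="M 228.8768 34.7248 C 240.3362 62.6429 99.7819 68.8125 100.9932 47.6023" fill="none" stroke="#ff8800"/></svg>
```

G21
G90
G0 X146.2958 Y52.8033
M4 S852
G01 X162.8316 Y52.8033 F1051
G01 X162.8316 Y34.7434 F1051
G01 X146.2958 Y34.7434 F1051
G01 X146.2958 Y52.8033 F1051
G0 X80.5306 Y8.1969
M4 S682
G01 X196.3581 Y93.9159 F1687
G01 X267.5459 Y28.6472 F1687
G01 X218.0721 Y54.8870 F1687
G01 X227.7903 Y32.7838 F1687
G0 X205.5399 Y68.9863
M4 S682
G01 X212.0932 Y87.3604 F1687
G01 X224.7290 Y72.4981 F1687
G01 X205.5399 Y68.9863 F1687
G0 X228.8768 Y67.6703
M4 S852
G01 X200.5457 Y47.2103 F1051
G01 X136.1564 Y42.5006 F1051
G01 X100.9932 Y54.7928 F1051
M5
G0 X0.0000 Y0.0000

1 u = 1 mm; y_m = 102.3951 − y.

[1] `<polygon>` rectangle, #ff8800→cut S852 F1051: (146.2958,52.8033) → (162.8316,52.8033) → (162.8316,34.7434) → (146.2958,34.7434) → (146.2958,52.8033) (closed)

[2] `<path>` open polyline, #0000ff→score S682 F1687: (80.5306,8.1969) → (196.3581,93.9159) → (267.5459,28.6472) → (218.0721,54.8870) → (227.7903,32.7838)

[3] `<polygon>` regular polygon, #0000ff→score S682 F1687: (205.5399,68.9863) → (212.0932,87.3604) → (224.7290,72.4981) → (205.5399,68.9863) (closed)

[4] `<path>` cubic bezier, #ff8800→cut S852 F1051: (228.8768,67.6703) → (200.5457,47.2103) → (136.1564,42.5006) → (100.9932,54.7928)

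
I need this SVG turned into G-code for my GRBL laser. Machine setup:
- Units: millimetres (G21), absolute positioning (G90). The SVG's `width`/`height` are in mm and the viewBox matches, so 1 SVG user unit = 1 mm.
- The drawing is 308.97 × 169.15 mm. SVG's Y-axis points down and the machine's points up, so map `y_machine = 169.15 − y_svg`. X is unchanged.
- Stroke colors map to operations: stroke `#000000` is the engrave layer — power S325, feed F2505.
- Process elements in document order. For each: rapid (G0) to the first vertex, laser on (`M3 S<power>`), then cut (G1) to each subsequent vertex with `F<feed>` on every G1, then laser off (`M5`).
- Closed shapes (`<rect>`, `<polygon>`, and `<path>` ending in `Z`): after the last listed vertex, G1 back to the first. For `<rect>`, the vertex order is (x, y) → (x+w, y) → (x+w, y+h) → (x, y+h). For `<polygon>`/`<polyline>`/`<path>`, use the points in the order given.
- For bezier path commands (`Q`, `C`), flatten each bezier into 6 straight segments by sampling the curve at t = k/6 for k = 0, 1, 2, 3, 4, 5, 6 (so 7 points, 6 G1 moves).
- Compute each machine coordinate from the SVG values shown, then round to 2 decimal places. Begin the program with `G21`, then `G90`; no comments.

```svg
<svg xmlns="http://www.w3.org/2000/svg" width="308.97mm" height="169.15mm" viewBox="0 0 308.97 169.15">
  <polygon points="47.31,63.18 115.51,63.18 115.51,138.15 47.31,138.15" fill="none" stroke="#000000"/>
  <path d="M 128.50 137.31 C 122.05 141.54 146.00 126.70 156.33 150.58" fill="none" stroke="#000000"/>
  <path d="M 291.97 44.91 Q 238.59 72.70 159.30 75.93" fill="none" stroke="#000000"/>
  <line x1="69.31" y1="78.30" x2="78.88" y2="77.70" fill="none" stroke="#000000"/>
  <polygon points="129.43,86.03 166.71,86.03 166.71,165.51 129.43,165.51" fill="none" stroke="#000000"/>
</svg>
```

1 u = 1 mm; y_m = 169.15 − y.

[1] `<polygon>` rectangle, #000000→engrave S325 F2505: (47.31,105.97) → (115.51,105.97) → (115.51,31.00) → (47.31,31.00) → (47.31,105.97) (closed)

[2] `<path>` cubic bezier, #000000→engrave S325 F2505: (128.50,31.84) → (127.60,31.05) → (130.55,31.83) → (136.12,32.57) → (143.09,31.68) → (150.23,27.55) → (156.33,18.57)

[3] `<path>` quadratic bezier, #000000→engrave S325 F2505: (291.97,124.24) → (273.46,115.66) → (253.50,108.44) → (232.11,102.59) → (209.28,98.10) → (185.01,94.98) → (159.30,93.22)

[4] `<line>` line segment, #000000→engrave S325 F2505: (69.31,90.85) → (78.88,91.45)

[5] `<polygon>` rectangle, #000000→engrave S325 F2505: (129.43,83.12) → (166.71,83.12) → (166.71,3.64) → (129.43,3.64) → (129.43,83.12) (closed)

G21
G90
G0 X47.31 Y105.97
M3 S325
G1 X115.51 Y105.97 F2505
G1 X115.51 Y31.00 F2505
G1 X47.31 Y31.00 F2505
G1 X47.31 Y105.97 F2505
M5
G0 X128.50 Y31.84
M3 S325
G1 X127.60 Y31.05 F2505
G1 X130.55 Y31.83 F2505
G1 X136.12 Y32.57 F2505
G1 X143.09 Y31.68 F2505
G1 X150.23 Y27.55 F2505
G1 X156.33 Y18.57 F2505
M5
G0 X291.97 Y124.24
M3 S325
G1 X273.46 Y115.66 F2505
G1 X253.50 Y108.44 F2505
G1 X232.11 Y102.59 F2505
G1 X209.28 Y98.10 F2505
G1 X185.01 Y94.98 F2505
G1 X159.30 Y93.22 F2505
M5
G0 X69.31 Y90.85
M3 S325
G1 X78.88 Y91.45 F2505
M5
G0 X129.43 Y83.12
M3 S325
G1 X166.71 Y83.12 F2505
G1 X166.71 Y3.64 F2505
G1 X129.43 Y3.64 F2505
G1 X129.43 Y83.12 F2505
M5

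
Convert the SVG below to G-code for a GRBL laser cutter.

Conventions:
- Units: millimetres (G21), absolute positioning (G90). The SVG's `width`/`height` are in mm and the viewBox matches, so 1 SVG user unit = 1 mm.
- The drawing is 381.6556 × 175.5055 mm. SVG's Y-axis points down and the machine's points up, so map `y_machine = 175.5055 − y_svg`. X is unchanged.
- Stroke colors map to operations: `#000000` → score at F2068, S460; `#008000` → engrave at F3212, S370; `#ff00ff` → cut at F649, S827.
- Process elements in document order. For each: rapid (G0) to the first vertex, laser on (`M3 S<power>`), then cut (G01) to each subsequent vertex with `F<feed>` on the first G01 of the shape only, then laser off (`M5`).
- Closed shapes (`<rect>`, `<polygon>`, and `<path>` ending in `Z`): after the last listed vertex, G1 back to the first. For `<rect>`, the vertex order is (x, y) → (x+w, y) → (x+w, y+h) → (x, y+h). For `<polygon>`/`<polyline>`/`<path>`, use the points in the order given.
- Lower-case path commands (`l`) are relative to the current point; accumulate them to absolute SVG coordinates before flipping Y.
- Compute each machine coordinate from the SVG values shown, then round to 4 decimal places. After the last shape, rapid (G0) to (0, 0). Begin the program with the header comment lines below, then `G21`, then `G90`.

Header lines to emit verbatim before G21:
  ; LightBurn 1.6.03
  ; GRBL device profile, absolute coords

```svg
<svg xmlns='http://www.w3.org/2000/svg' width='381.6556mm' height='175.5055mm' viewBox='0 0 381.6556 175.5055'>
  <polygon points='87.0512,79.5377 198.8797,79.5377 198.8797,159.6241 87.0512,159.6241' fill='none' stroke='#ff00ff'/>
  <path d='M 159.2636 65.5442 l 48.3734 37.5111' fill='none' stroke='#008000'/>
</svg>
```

viewBox `0 0 381.6556 175.5055` with mm width/height → 1 unit = 1 mm. Flip: y_m = 175.5055 − y_svg.

**Shape 1** — `<polygon>` rectangle, stroke `#ff00ff` → cut (S827, F649). Machine vertices: (87.0512,95.9678) → (198.8797,95.9678) → (198.8797,15.8814) → (87.0512,15.8814) → (87.0512,95.9678). Closed: final G1 returns to the first vertex.

**Shape 2** — `<path>` line segment, stroke `#008000` → engrave (S370, F3212). Machine vertices: (159.2636,109.9613) → (207.6370,72.4502). Open path.

; LightBurn 1.6.03
; GRBL device profile, absolute coords
G21
G90
G0 X87.0512 Y95.9678
M3 S827
G01 X198.8797 Y95.9678 F649
G01 X198.8797 Y15.8814
G01 X87.0512 Y15.8814
G01 X87.0512 Y95.9678
M5
G0 X159.2636 Y109.9613
M3 S370
G01 X207.6370 Y72.4502 F3212
M5
G0 X0.0000 Y0.0000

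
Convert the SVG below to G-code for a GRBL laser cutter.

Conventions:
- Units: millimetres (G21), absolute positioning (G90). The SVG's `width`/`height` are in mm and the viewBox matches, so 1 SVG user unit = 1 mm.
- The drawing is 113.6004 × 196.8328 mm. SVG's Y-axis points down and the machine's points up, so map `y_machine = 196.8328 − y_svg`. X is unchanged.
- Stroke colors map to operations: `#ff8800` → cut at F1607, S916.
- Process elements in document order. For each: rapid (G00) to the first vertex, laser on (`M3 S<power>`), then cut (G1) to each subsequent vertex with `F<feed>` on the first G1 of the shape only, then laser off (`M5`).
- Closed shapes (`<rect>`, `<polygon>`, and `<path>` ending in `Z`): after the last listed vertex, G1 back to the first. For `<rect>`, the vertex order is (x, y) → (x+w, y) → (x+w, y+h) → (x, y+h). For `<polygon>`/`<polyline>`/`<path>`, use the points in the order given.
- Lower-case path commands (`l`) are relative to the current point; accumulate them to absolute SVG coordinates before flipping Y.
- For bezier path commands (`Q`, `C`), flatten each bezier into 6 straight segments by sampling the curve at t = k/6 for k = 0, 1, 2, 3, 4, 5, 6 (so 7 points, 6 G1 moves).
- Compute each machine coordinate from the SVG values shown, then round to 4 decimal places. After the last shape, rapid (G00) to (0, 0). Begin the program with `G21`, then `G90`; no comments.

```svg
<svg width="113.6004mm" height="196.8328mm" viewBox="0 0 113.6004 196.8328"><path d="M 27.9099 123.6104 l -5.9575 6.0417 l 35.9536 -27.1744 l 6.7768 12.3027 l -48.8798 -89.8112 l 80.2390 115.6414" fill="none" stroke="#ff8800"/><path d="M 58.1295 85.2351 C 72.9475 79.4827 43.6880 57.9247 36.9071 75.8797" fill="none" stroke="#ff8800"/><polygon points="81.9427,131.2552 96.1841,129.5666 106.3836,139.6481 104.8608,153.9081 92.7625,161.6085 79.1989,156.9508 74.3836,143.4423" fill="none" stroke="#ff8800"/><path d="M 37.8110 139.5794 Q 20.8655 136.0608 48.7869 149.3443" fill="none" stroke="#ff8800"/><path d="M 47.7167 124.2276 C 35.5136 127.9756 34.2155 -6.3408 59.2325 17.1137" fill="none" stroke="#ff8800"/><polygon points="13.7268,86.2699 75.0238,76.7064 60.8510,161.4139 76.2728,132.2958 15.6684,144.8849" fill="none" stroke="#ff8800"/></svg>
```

Since the viewBox matches the mm dimensions, user units are millimetres directly. The only transform is the Y-flip y_m = 196.8328 − y_svg.

Shape 1 is a open polyline drawn with `<path>`. Its stroke #ff8800 means cut at S916, F1607. After flipping Y the toolpath is (27.9099,73.2224) → (21.9524,67.1807) → (57.9060,94.3551) → (64.6828,82.0524) → (15.8030,171.8636) → (96.0420,56.2222).

Shape 2 is a cubic bezier drawn with `<path>`. Its stroke #ff8800 means cut at S916, F1607. After flipping Y the toolpath is (58.1295,111.5977) → (62.1735,115.5349) → (60.7200,120.5698) → (55.6179,125.1657) → (48.7158,127.7859) → (41.8626,126.8940) → (36.9071,120.9531).

Shape 3 is a regular polygon drawn with `<polygon>`. Its stroke #ff8800 means cut at S916, F1607. After flipping Y the toolpath is (81.9427,65.5776) → (96.1841,67.2662) → (106.3836,57.1847) → (104.8608,42.9247) → (92.7625,35.2243) → (79.1989,39.8820) → (74.3836,53.3905) → (81.9427,65.5776), returning to the start.

Shape 4 is a quadratic bezier drawn with `<path>`. Its stroke #ff8800 means cut at S916, F1607. After flipping Y the toolpath is (37.8110,57.2534) → (33.4088,57.9595) → (31.4992,57.7322) → (32.0822,56.5715) → (35.1578,54.4773) → (40.7261,51.4496) → (48.7869,47.4885).

Shape 5 is a cubic bezier drawn with `<path>`. Its stroke #ff8800 means cut at S916, F1607. After flipping Y the toolpath is (47.7167,72.6052) → (42.5952,80.8670) → (39.7193,103.9218) → (39.5171,133.5521) → (42.4165,161.5402) → (48.8456,179.6684) → (59.2325,179.7191).

Shape 6 is a closed polygon drawn with `<polygon>`. Its stroke #ff8800 means cut at S916, F1607. After flipping Y the toolpath is (13.7268,110.5629) → (75.0238,120.1264) → (60.8510,35.4189) → (76.2728,64.5370) → (15.6684,51.9479) → (13.7268,110.5629), returning to the start.

G21
G90
G00 X27.9099 Y73.2224
M3 S916
G1 X21.9524 Y67.1807 F1607
G1 X57.9060 Y94.3551
G1 X64.6828 Y82.0524
G1 X15.8030 Y171.8636
G1 X96.0420 Y56.2222
M5
G00 X58.1295 Y111.5977
M3 S916
G1 X62.1735 Y115.5349 F1607
G1 X60.7200 Y120.5698
G1 X55.6179 Y125.1657
G1 X48.7158 Y127.7859
G1 X41.8626 Y126.8940
G1 X36.9071 Y120.9531
M5
G00 X81.9427 Y65.5776
M3 S916
G1 X96.1841 Y67.2662 F1607
G1 X106.3836 Y57.1847
G1 X104.8608 Y42.9247
G1 X92.7625 Y35.2243
G1 X79.1989 Y39.8820
G1 X74.3836 Y53.3905
G1 X81.9427 Y65.5776
M5
G00 X37.8110 Y57.2534
M3 S916
G1 X33.4088 Y57.9595 F1607
G1 X31.4992 Y57.7322
G1 X32.0822 Y56.5715
G1 X35.1578 Y54.4773
G1 X40.7261 Y51.4496
G1 X48.7869 Y47.4885
M5
G00 X47.7167 Y72.6052
M3 S916
G1 X42.5952 Y80.8670 F1607
G1 X39.7193 Y103.9218
G1 X39.5171 Y133.5521
G1 X42.4165 Y161.5402
G1 X48.8456 Y179.6684
G1 X59.2325 Y179.7191
M5
G00 X13.7268 Y110.5629
M3 S916
G1 X75.0238 Y120.1264 F1607
G1 X60.8510 Y35.4189
G1 X76.2728 Y64.5370
G1 X15.6684 Y51.9479
G1 X13.7268 Y110.5629
M5
G00 X0.0000 Y0.0000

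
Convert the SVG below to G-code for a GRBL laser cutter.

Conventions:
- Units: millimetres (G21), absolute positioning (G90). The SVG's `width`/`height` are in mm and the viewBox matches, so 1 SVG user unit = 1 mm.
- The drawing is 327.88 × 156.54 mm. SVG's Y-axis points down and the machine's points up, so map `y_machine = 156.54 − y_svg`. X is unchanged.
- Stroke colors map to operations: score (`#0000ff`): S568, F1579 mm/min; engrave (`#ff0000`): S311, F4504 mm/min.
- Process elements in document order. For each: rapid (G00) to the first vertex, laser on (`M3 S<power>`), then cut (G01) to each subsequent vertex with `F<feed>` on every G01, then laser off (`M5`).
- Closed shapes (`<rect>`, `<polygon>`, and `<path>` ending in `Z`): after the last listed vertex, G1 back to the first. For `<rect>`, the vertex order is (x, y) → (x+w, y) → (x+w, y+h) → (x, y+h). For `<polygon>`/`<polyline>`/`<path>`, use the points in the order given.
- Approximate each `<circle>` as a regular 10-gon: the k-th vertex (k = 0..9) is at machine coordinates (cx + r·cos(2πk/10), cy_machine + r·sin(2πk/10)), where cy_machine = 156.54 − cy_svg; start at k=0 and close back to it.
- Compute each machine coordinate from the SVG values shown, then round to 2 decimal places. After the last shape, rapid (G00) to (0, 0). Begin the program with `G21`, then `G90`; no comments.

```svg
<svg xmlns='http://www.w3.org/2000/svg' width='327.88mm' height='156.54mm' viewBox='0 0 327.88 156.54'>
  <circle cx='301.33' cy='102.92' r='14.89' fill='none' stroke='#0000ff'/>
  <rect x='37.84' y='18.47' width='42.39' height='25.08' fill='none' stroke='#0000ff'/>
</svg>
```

1 u = 1 mm; y_m = 156.54 − y.

[1] `<circle>` circle, #0000ff→score S568 F1579: (316.22,53.62) → (313.38,62.37) → (305.93,67.78) → (296.73,67.78) → (289.28,62.37) → (286.44,53.62) → (289.28,44.87) → (296.73,39.46) → (305.93,39.46) → (313.38,44.87) → (316.22,53.62) (closed)

[2] `<rect>` rectangle, #0000ff→score S568 F1579: (37.84,138.07) → (80.23,138.07) → (80.23,112.99) → (37.84,112.99) → (37.84,138.07) (closed)

G21
G90
G00 X316.22 Y53.62
M3 S568
G01 X313.38 Y62.37 F1579
G01 X305.93 Y67.78 F1579
G01 X296.73 Y67.78 F1579
G01 X289.28 Y62.37 F1579
G01 X286.44 Y53.62 F1579
G01 X289.28 Y44.87 F1579
G01 X296.73 Y39.46 F1579
G01 X305.93 Y39.46 F1579
G01 X313.38 Y44.87 F1579
G01 X316.22 Y53.62 F1579
M5
G00 X37.84 Y138.07
M3 S568
G01 X80.23 Y138.07 F1579
G01 X80.23 Y112.99 F1579
G01 X37.84 Y112.99 F1579
G01 X37.84 Y138.07 F1579
M5
G00 X0.00 Y0.00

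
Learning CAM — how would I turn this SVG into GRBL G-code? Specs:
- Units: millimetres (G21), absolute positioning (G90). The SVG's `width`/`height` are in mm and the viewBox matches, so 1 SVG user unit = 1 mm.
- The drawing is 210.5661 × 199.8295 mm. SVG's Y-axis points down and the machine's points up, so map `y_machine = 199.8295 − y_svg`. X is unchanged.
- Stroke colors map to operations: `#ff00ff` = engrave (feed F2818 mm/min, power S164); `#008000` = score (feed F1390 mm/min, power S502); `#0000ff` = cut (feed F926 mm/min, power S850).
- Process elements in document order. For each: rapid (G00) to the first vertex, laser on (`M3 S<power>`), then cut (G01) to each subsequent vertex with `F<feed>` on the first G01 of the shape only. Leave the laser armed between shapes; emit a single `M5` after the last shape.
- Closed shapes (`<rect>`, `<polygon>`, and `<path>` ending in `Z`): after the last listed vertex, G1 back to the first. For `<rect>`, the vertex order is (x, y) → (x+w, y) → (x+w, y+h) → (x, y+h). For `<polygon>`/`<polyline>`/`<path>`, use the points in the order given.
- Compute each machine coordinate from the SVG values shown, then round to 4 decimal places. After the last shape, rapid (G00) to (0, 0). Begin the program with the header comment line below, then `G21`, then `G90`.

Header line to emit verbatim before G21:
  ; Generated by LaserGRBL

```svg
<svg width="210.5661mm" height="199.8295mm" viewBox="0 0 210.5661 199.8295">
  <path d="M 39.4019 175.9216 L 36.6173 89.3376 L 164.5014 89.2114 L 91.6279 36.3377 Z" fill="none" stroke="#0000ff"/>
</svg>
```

; Generated by LaserGRBL
G21
G90
G00 X39.4019 Y23.9079
M3 S850
G01 X36.6173 Y110.4919 F926
G01 X164.5014 Y110.6181
G01 X91.6279 Y163.4918
G01 X39.4019 Y23.9079
M5
G00 X0.0000 Y0.0000

Since the viewBox matches the mm dimensions, user units are millimetres directly. The only transform is the Y-flip y_m = 199.8295 − y_svg.

Shape 1 is a closed polygon drawn with `<path>`. Its stroke #0000ff means cut at S850, F926. After flipping Y the toolpath is (39.4019,23.9079) → (36.6173,110.4919) → (164.5014,110.6181) → (91.6279,163.4918) → (39.4019,23.9079), returning to the start.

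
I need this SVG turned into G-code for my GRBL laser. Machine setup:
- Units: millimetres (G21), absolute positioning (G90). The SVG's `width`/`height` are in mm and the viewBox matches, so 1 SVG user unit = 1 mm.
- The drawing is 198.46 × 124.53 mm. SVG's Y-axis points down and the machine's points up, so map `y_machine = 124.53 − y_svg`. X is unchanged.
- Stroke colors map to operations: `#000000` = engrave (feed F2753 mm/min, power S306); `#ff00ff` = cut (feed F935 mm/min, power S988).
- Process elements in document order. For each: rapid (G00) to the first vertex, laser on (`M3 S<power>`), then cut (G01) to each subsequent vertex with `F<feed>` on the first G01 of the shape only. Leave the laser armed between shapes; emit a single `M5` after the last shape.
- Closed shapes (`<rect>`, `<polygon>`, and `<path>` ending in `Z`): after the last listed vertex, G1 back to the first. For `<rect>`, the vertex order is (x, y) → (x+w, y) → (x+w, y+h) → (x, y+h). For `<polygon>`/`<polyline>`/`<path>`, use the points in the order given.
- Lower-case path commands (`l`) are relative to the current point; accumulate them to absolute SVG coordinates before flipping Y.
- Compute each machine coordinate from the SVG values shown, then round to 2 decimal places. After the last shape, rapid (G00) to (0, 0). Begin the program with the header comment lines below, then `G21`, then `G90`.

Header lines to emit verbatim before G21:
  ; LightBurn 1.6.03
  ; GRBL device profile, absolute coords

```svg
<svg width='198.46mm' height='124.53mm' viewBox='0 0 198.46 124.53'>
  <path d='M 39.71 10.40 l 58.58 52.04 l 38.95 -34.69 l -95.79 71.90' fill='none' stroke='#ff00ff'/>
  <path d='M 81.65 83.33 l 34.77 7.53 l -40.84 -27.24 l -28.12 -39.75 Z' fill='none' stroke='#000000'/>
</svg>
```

; LightBurn 1.6.03
; GRBL device profile, absolute coords
G21
G90
G00 X39.71 Y114.13
M3 S988
G01 X98.29 Y62.09 F935
G01 X137.24 Y96.78
G01 X41.45 Y24.88
G00 X81.65 Y41.20
M3 S306
G01 X116.42 Y33.67 F2753
G01 X75.58 Y60.91
G01 X47.46 Y100.66
G01 X81.65 Y41.20
M5
G00 X0.00 Y0.00

1 u = 1 mm; y_m = 124.53 − y.

[1] `<path>` open polyline, #ff00ff→cut S988 F935: (39.71,114.13) → (98.29,62.09) → (137.24,96.78) → (41.45,24.88)

[2] `<path>` closed polygon, #000000→engrave S306 F2753: (81.65,41.20) → (116.42,33.67) → (75.58,60.91) → (47.46,100.66) → (81.65,41.20) (closed)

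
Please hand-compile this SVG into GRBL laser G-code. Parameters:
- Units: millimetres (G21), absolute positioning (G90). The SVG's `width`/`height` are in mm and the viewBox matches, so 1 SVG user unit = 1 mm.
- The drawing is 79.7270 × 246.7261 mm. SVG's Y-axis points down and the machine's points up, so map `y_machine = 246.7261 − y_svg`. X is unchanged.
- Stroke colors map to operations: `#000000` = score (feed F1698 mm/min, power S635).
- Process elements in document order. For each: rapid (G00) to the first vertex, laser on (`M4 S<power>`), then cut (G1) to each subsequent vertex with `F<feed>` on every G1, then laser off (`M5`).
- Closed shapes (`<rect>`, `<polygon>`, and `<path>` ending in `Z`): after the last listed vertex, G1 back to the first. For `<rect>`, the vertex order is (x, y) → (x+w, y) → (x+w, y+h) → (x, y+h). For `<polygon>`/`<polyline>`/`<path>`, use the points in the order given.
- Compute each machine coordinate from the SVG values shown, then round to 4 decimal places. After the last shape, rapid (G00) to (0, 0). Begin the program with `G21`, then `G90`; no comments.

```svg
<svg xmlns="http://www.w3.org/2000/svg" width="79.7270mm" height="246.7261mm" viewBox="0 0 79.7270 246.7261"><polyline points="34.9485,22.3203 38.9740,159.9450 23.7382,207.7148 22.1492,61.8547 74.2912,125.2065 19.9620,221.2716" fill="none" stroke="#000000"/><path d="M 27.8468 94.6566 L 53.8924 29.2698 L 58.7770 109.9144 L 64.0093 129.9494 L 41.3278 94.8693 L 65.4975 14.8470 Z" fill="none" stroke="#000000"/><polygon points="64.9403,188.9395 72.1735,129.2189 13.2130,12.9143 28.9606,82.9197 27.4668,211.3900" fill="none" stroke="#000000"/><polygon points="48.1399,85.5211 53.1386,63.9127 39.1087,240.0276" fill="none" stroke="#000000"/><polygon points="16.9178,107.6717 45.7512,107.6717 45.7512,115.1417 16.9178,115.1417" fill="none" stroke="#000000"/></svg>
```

G21
G90
G00 X34.9485 Y224.4058
M4 S635
G1 X38.9740 Y86.7811 F1698
G1 X23.7382 Y39.0113 F1698
G1 X22.1492 Y184.8714 F1698
G1 X74.2912 Y121.5196 F1698
G1 X19.9620 Y25.4545 F1698
M5
G00 X27.8468 Y152.0695
M4 S635
G1 X53.8924 Y217.4563 F1698
G1 X58.7770 Y136.8117 F1698
G1 X64.0093 Y116.7767 F1698
G1 X41.3278 Y151.8568 F1698
G1 X65.4975 Y231.8791 F1698
G1 X27.8468 Y152.0695 F1698
M5
G00 X64.9403 Y57.7866
M4 S635
G1 X72.1735 Y117.5072 F1698
G1 X13.2130 Y233.8118 F1698
G1 X28.9606 Y163.8064 F1698
G1 X27.4668 Y35.3361 F1698
G1 X64.9403 Y57.7866 F1698
M5
G00 X48.1399 Y161.2050
M4 S635
G1 X53.1386 Y182.8134 F1698
G1 X39.1087 Y6.6985 F1698
G1 X48.1399 Y161.2050 F1698
M5
G00 X16.9178 Y139.0544
M4 S635
G1 X45.7512 Y139.0544 F1698
G1 X45.7512 Y131.5844 F1698
G1 X16.9178 Y131.5844 F1698
G1 X16.9178 Y139.0544 F1698
M5
G00 X0.0000 Y0.0000

1 u = 1 mm; y_m = 246.7261 − y.

[1] `<polyline>` open polyline, #000000→score S635 F1698: (34.9485,224.4058) → (38.9740,86.7811) → (23.7382,39.0113) → (22.1492,184.8714) → (74.2912,121.5196) → (19.9620,25.4545)

[2] `<path>` closed polygon, #000000→score S635 F1698: (27.8468,152.0695) → (53.8924,217.4563) → (58.7770,136.8117) → (64.0093,116.7767) → (41.3278,151.8568) → (65.4975,231.8791) → (27.8468,152.0695) (closed)

[3] `<polygon>` closed polygon, #000000→score S635 F1698: (64.9403,57.7866) → (72.1735,117.5072) → (13.2130,233.8118) → (28.9606,163.8064) → (27.4668,35.3361) → (64.9403,57.7866) (closed)

[4] `<polygon>` closed polygon, #000000→score S635 F1698: (48.1399,161.2050) → (53.1386,182.8134) → (39.1087,6.6985) → (48.1399,161.2050) (closed)

[5] `<polygon>` rectangle, #000000→score S635 F1698: (16.9178,139.0544) → (45.7512,139.0544) → (45.7512,131.5844) → (16.9178,131.5844) → (16.9178,139.0544) (closed)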